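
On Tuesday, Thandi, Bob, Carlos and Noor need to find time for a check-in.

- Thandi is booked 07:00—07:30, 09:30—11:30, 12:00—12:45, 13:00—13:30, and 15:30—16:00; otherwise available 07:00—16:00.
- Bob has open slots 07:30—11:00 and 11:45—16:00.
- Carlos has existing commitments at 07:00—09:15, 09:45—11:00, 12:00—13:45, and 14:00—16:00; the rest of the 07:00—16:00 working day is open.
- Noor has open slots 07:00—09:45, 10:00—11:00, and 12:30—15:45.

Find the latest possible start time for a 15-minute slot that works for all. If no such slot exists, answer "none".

Thandi free within 07:00–16:00: 07:30–09:30, 11:30–12:00, 12:45–13:00, 13:30–15:30.
Carlos free within 07:00–16:00: 09:15–09:45, 11:00–12:00, 13:45–14:00.
Thandi ∩ Bob: 07:30–09:30, 11:45–12:00, 12:45–13:00, 13:30–15:30.
Thandi ∩ Bob ∩ Carlos: 09:15–09:30, 11:45–12:00, 13:45–14:00.
Thandi ∩ Bob ∩ Carlos ∩ Noor: 09:15–09:30, 13:45–14:00.
Windows ≥ 15 min: 09:15–09:30, 13:45–14:00.
Latest start in the last window 13:45–14:00 is 14:00 − 15 min = 13:45.

13:45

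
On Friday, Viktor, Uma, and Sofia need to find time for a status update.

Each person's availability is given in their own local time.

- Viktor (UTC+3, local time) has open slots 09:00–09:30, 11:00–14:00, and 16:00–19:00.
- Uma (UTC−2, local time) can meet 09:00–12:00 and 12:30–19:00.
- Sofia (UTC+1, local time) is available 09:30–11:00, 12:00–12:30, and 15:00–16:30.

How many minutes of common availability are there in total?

60 minutes

Viktor → UTC: 06:00–06:30, 08:00–11:00, 13:00–16:00.
Uma → UTC: 11:00–14:00, 14:30–21:00.
Sofia → UTC: 08:30–10:00, 11:00–11:30, 14:00–15:30.
Viktor ∩ Uma: 13:00–14:00, 14:30–16:00.
Viktor ∩ Uma ∩ Sofia: 14:30–15:30.
Total common minutes: 60.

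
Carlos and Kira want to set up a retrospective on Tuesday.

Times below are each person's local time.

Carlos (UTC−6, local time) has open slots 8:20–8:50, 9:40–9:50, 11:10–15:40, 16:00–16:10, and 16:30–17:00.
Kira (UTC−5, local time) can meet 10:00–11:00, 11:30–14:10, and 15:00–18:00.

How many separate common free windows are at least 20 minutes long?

3

Carlos → UTC: 14:20–14:50, 15:40–15:50, 17:10–21:40, 22:00–22:10, 22:30–23:00.
Kira → UTC: 15:00–16:00, 16:30–19:10, 20:00–23:00.
Carlos ∩ Kira: 15:40–15:50, 17:10–19:10, 20:00–21:40, 22:00–22:10, 22:30–23:00.
Windows ≥ 20 min: 17:10–19:10, 20:00–21:40, 22:30–23:00.
That's 3 windows.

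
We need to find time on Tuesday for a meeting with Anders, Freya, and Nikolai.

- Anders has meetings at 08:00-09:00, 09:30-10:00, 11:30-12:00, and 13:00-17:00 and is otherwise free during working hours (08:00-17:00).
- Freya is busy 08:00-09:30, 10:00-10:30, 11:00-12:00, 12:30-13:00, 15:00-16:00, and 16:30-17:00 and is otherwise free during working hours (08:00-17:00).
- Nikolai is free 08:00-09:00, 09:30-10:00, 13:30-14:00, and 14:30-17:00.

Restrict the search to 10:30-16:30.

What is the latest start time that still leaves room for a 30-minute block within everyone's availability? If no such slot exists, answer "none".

Anders free within 08:00–17:00: 09:00–09:30, 10:00–11:30, 12:00–13:00.
Freya free within 08:00–17:00: 09:30–10:00, 10:30–11:00, 12:00–12:30, 13:00–15:00, 16:00–16:30.
Anders ∩ Freya: 10:30–11:00, 12:00–12:30.
Anders ∩ Freya ∩ Nikolai: (none).
Restricted to 10:30–16:30: (none).
Windows ≥ 30 min: (none).

none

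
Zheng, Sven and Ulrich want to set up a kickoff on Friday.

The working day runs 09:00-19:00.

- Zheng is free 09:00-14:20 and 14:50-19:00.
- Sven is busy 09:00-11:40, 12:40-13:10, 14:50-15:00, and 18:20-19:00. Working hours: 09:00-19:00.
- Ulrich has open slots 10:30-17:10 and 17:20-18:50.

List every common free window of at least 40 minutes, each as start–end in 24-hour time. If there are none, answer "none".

Sven free within 09:00–19:00: 11:40–12:40, 13:10–14:50, 15:00–18:20.
Zheng ∩ Sven: 11:40–12:40, 13:10–14:20, 15:00–18:20.
Zheng ∩ Sven ∩ Ulrich: 11:40–12:40, 13:10–14:20, 15:00–17:10, 17:20–18:20.
Windows ≥ 40 min: 11:40–12:40, 13:10–14:20, 15:00–17:10, 17:20–18:20.

11:40–12:40, 13:10–14:20, 15:00–17:10, 17:20–18:20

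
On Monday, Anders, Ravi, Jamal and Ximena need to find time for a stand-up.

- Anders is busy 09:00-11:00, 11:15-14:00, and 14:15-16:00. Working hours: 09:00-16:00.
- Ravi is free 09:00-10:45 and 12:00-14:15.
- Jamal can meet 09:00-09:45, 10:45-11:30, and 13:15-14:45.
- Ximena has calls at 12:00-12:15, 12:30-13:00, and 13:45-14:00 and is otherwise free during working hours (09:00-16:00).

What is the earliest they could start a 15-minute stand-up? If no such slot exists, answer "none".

Anders free within 09:00–16:00: 11:00–11:15, 14:00–14:15.
Ximena free within 09:00–16:00: 09:00–12:00, 12:15–12:30, 13:00–13:45, 14:00–16:00.
Anders ∩ Ravi: 14:00–14:15.
Anders ∩ Ravi ∩ Jamal: 14:00–14:15.
Anders ∩ Ravi ∩ Jamal ∩ Ximena: 14:00–14:15.
Windows ≥ 15 min: 14:00–14:15.
Earliest such window starts at 14:00.

14:00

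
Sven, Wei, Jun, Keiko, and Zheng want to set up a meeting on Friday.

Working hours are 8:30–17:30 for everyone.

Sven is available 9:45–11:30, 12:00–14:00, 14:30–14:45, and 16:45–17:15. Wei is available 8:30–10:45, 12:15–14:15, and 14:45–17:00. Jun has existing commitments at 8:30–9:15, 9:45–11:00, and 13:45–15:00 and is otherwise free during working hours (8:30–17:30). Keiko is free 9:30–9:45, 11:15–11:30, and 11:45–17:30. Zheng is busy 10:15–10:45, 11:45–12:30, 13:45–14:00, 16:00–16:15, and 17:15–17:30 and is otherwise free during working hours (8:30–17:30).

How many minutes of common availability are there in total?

90 minutes

Jun free within 08:30–17:30: 09:15–09:45, 11:00–13:45, 15:00–17:30.
Zheng free within 08:30–17:30: 08:30–10:15, 10:45–11:45, 12:30–13:45, 14:00–16:00, 16:15–17:15.
Sven ∩ Wei: 09:45–10:45, 12:15–14:00, 16:45–17:00.
Sven ∩ Wei ∩ Jun: 12:15–13:45, 16:45–17:00.
Sven ∩ Wei ∩ Jun ∩ Keiko: 12:15–13:45, 16:45–17:00.
Sven ∩ Wei ∩ Jun ∩ Keiko ∩ Zheng: 12:30–13:45, 16:45–17:00.
Total common minutes: 75 + 15 = 90.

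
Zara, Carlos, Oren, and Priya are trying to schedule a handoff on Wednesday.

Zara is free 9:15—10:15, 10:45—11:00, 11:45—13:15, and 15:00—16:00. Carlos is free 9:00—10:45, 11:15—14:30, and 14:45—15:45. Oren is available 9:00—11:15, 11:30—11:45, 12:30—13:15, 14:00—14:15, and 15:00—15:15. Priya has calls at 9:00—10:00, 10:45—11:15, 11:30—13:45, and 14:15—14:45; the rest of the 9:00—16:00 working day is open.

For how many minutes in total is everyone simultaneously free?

30 minutes

Priya free within 09:00–16:00: 10:00–10:45, 11:15–11:30, 13:45–14:15, 14:45–16:00.
Zara ∩ Carlos: 09:15–10:15, 11:45–13:15, 15:00–15:45.
Zara ∩ Carlos ∩ Oren: 09:15–10:15, 12:30–13:15, 15:00–15:15.
Zara ∩ Carlos ∩ Oren ∩ Priya: 10:00–10:15, 15:00–15:15.
Total common minutes: 15 + 15 = 30.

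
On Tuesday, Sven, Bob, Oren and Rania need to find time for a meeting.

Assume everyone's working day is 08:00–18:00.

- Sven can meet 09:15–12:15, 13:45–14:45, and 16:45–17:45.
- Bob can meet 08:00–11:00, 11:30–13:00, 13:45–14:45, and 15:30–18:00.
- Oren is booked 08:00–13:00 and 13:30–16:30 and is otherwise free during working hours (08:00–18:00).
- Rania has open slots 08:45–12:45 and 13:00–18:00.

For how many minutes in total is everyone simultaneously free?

Oren free within 08:00–18:00: 13:00–13:30, 16:30–18:00.
Sven ∩ Bob: 09:15–11:00, 11:30–12:15, 13:45–14:45, 16:45–17:45.
Sven ∩ Bob ∩ Oren: 16:45–17:45.
Sven ∩ Bob ∩ Oren ∩ Rania: 16:45–17:45.
Total common minutes: 60.

60 minutes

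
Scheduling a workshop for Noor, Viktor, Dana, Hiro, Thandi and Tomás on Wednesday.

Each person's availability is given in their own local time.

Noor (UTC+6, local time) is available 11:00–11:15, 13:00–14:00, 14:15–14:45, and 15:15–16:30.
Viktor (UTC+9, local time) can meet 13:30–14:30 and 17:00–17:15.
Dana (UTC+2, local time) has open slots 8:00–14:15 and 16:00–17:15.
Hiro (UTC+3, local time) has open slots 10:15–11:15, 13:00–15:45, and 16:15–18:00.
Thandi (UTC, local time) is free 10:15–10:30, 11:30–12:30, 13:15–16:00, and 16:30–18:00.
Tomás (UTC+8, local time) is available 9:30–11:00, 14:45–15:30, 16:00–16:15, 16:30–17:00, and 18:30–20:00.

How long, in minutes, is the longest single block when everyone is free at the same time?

Noor → UTC: 05:00–05:15, 07:00–08:00, 08:15–08:45, 09:15–10:30.
Viktor → UTC: 04:30–05:30, 08:00–08:15.
Dana → UTC: 06:00–12:15, 14:00–15:15.
Hiro → UTC: 07:15–08:15, 10:00–12:45, 13:15–15:00.
Thandi → UTC: 10:15–10:30, 11:30–12:30, 13:15–16:00, 16:30–18:00.
Tomás → UTC: 01:30–03:00, 06:45–07:30, 08:00–08:15, 08:30–09:00, 10:30–12:00.
Noor ∩ Viktor: 05:00–05:15.
Noor ∩ Viktor ∩ Dana: (none).
Noor ∩ Viktor ∩ Dana ∩ Hiro: (none).
Noor ∩ Viktor ∩ Dana ∩ Hiro ∩ Thandi: (none).
Noor ∩ Viktor ∩ Dana ∩ Hiro ∩ Thandi ∩ Tomás: (none).
No common window.

0 minutes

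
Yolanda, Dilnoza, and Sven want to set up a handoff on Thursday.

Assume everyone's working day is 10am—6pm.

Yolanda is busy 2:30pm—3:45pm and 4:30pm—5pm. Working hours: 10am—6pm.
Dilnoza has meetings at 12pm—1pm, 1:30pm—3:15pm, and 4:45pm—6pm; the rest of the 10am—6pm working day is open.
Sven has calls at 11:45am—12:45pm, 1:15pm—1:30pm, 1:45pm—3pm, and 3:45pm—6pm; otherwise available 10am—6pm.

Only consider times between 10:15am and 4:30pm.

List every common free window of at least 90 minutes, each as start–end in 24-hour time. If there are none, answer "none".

10:15–11:45

Yolanda free within 10:00–18:00: 10:00–14:30, 15:45–16:30, 17:00–18:00.
Dilnoza free within 10:00–18:00: 10:00–12:00, 13:00–13:30, 15:15–16:45.
Sven free within 10:00–18:00: 10:00–11:45, 12:45–13:15, 13:30–13:45, 15:00–15:45.
Yolanda ∩ Dilnoza: 10:00–12:00, 13:00–13:30, 15:45–16:30.
Yolanda ∩ Dilnoza ∩ Sven: 10:00–11:45, 13:00–13:15.
Restricted to 10:15–16:30: 10:15–11:45, 13:00–13:15.
Windows ≥ 90 min: 10:15–11:45.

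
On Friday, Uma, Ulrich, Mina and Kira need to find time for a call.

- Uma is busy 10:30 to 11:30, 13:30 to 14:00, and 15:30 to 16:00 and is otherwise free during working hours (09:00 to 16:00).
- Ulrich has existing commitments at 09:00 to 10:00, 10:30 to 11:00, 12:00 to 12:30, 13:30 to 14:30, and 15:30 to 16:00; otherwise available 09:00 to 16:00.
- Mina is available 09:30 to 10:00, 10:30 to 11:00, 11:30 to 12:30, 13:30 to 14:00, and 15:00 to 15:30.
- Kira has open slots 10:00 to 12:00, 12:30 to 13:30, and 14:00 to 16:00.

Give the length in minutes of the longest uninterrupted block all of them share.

Uma free within 09:00–16:00: 09:00–10:30, 11:30–13:30, 14:00–15:30.
Ulrich free within 09:00–16:00: 10:00–10:30, 11:00–12:00, 12:30–13:30, 14:30–15:30.
Uma ∩ Ulrich: 10:00–10:30, 11:30–12:00, 12:30–13:30, 14:30–15:30.
Uma ∩ Ulrich ∩ Mina: 11:30–12:00, 15:00–15:30.
Uma ∩ Ulrich ∩ Mina ∩ Kira: 11:30–12:00, 15:00–15:30.
Common window lengths: 30, 30 min; longest is 30.

30 minutes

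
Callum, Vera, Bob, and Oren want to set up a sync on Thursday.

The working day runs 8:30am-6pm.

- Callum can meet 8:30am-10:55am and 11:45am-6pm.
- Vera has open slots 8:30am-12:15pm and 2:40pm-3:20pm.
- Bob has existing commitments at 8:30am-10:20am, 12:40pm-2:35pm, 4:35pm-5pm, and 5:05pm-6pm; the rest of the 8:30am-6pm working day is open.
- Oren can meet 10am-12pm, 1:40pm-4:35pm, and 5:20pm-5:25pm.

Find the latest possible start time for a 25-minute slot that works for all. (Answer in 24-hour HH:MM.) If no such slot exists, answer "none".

14:55

Bob free within 08:30–18:00: 10:20–12:40, 14:35–16:35, 17:00–17:05.
Callum ∩ Vera: 08:30–10:55, 11:45–12:15, 14:40–15:20.
Callum ∩ Vera ∩ Bob: 10:20–10:55, 11:45–12:15, 14:40–15:20.
Callum ∩ Vera ∩ Bob ∩ Oren: 10:20–10:55, 11:45–12:00, 14:40–15:20.
Windows ≥ 25 min: 10:20–10:55, 14:40–15:20.
Latest start in the last window 14:40–15:20 is 15:20 − 25 min = 14:55.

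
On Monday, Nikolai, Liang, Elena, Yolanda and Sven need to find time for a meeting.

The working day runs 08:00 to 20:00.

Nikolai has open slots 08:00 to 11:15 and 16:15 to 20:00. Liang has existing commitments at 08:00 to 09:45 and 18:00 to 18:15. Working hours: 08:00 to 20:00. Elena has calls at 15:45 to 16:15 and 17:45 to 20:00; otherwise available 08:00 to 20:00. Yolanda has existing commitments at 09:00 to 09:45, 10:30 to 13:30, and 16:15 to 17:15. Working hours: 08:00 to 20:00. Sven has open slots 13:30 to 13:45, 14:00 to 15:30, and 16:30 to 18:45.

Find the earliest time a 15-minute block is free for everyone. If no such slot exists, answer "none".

17:15

Liang free within 08:00–20:00: 09:45–18:00, 18:15–20:00.
Elena free within 08:00–20:00: 08:00–15:45, 16:15–17:45.
Yolanda free within 08:00–20:00: 08:00–09:00, 09:45–10:30, 13:30–16:15, 17:15–20:00.
Nikolai ∩ Liang: 09:45–11:15, 16:15–18:00, 18:15–20:00.
Nikolai ∩ Liang ∩ Elena: 09:45–11:15, 16:15–17:45.
Nikolai ∩ Liang ∩ Elena ∩ Yolanda: 09:45–10:30, 17:15–17:45.
Nikolai ∩ Liang ∩ Elena ∩ Yolanda ∩ Sven: 17:15–17:45.
Windows ≥ 15 min: 17:15–17:45.
Earliest such window starts at 17:15.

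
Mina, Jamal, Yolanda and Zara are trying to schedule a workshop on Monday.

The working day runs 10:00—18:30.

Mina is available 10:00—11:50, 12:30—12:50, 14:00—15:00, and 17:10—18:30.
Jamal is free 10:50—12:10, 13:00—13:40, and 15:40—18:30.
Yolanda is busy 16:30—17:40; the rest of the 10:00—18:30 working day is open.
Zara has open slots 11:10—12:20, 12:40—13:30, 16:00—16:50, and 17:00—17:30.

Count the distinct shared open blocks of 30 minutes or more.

1

Yolanda free within 10:00–18:30: 10:00–16:30, 17:40–18:30.
Mina ∩ Jamal: 10:50–11:50, 17:10–18:30.
Mina ∩ Jamal ∩ Yolanda: 10:50–11:50, 17:40–18:30.
Mina ∩ Jamal ∩ Yolanda ∩ Zara: 11:10–11:50.
Windows ≥ 30 min: 11:10–11:50.
That's 1 window.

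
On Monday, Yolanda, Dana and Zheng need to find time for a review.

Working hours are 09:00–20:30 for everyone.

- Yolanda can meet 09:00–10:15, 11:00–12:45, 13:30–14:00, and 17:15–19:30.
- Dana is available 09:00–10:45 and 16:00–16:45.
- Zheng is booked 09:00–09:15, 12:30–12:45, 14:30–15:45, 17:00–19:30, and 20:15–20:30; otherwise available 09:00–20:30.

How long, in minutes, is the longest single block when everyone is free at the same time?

60 minutes

Zheng free within 09:00–20:30: 09:15–12:30, 12:45–14:30, 15:45–17:00, 19:30–20:15.
Yolanda ∩ Dana: 09:00–10:15.
Yolanda ∩ Dana ∩ Zheng: 09:15–10:15.
Single common window of 60 minutes.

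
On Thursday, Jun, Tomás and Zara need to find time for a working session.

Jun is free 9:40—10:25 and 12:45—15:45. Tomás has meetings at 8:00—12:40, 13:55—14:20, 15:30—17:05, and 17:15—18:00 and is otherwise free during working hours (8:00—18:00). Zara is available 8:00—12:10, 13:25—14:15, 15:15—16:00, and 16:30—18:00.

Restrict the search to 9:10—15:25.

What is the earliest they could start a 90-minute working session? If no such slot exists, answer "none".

Tomás free within 08:00–18:00: 12:40–13:55, 14:20–15:30, 17:05–17:15.
Jun ∩ Tomás: 12:45–13:55, 14:20–15:30.
Jun ∩ Tomás ∩ Zara: 13:25–13:55, 15:15–15:30.
Restricted to 09:10–15:25: 13:25–13:55, 15:15–15:25.
Windows ≥ 90 min: (none).

none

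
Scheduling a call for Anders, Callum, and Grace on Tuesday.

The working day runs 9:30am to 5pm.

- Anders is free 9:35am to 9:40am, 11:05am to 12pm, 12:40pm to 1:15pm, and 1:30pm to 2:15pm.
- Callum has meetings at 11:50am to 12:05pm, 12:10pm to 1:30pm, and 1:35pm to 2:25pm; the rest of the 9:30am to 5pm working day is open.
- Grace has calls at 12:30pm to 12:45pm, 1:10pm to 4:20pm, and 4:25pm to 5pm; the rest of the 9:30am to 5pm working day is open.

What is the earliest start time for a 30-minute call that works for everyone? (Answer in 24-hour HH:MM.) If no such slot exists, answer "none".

11:05

Callum free within 09:30–17:00: 09:30–11:50, 12:05–12:10, 13:30–13:35, 14:25–17:00.
Grace free within 09:30–17:00: 09:30–12:30, 12:45–13:10, 16:20–16:25.
Anders ∩ Callum: 09:35–09:40, 11:05–11:50, 13:30–13:35.
Anders ∩ Callum ∩ Grace: 09:35–09:40, 11:05–11:50.
Windows ≥ 30 min: 11:05–11:50.
Earliest such window starts at 11:05.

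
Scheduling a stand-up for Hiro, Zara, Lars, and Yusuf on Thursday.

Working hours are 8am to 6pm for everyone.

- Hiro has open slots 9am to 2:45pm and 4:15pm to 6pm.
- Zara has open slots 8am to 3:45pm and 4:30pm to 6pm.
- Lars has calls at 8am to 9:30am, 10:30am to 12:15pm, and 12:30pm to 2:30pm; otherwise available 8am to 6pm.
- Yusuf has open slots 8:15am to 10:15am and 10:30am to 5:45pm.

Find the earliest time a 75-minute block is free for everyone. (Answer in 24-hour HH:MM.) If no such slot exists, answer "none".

Lars free within 08:00–18:00: 09:30–10:30, 12:15–12:30, 14:30–18:00.
Hiro ∩ Zara: 09:00–14:45, 16:30–18:00.
Hiro ∩ Zara ∩ Lars: 09:30–10:30, 12:15–12:30, 14:30–14:45, 16:30–18:00.
Hiro ∩ Zara ∩ Lars ∩ Yusuf: 09:30–10:15, 12:15–12:30, 14:30–14:45, 16:30–17:45.
Windows ≥ 75 min: 16:30–17:45.
Earliest such window starts at 16:30.

16:30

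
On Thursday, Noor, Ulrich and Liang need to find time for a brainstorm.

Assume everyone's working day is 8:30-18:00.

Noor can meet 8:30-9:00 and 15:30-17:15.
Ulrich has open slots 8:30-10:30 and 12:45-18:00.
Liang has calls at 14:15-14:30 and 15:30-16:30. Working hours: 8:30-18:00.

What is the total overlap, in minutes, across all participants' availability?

75 minutes

Liang free within 08:30–18:00: 08:30–14:15, 14:30–15:30, 16:30–18:00.
Noor ∩ Ulrich: 08:30–09:00, 15:30–17:15.
Noor ∩ Ulrich ∩ Liang: 08:30–09:00, 16:30–17:15.
Total common minutes: 30 + 45 = 75.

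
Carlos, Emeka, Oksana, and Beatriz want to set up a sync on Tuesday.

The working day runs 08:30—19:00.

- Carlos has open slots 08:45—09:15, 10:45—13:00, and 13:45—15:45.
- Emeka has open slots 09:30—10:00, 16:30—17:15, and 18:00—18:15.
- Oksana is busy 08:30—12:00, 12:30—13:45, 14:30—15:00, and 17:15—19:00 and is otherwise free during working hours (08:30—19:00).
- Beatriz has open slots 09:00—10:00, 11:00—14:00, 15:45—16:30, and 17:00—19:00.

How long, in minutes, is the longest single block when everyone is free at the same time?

0 minutes

Oksana free within 08:30–19:00: 12:00–12:30, 13:45–14:30, 15:00–17:15.
Carlos ∩ Emeka: (none).
Carlos ∩ Emeka ∩ Oksana: (none).
Carlos ∩ Emeka ∩ Oksana ∩ Beatriz: (none).
No common window.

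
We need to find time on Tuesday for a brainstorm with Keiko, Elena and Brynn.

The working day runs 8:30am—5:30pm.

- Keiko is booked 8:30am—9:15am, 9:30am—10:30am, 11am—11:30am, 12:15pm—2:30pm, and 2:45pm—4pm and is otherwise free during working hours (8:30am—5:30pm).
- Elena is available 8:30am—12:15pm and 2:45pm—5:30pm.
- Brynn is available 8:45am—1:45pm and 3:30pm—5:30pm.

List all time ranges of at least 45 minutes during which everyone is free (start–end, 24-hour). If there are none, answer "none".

11:30–12:15, 16:00–17:30

Keiko free within 08:30–17:30: 09:15–09:30, 10:30–11:00, 11:30–12:15, 14:30–14:45, 16:00–17:30.
Keiko ∩ Elena: 09:15–09:30, 10:30–11:00, 11:30–12:15, 16:00–17:30.
Keiko ∩ Elena ∩ Brynn: 09:15–09:30, 10:30–11:00, 11:30–12:15, 16:00–17:30.
Windows ≥ 45 min: 11:30–12:15, 16:00–17:30.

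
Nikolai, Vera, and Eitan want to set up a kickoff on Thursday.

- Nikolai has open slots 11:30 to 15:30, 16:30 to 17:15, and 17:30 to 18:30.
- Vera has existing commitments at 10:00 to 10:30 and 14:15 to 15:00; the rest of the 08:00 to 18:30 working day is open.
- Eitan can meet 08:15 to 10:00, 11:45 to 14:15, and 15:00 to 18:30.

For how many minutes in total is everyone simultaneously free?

Vera free within 08:00–18:30: 08:00–10:00, 10:30–14:15, 15:00–18:30.
Nikolai ∩ Vera: 11:30–14:15, 15:00–15:30, 16:30–17:15, 17:30–18:30.
Nikolai ∩ Vera ∩ Eitan: 11:45–14:15, 15:00–15:30, 16:30–17:15, 17:30–18:30.
Total common minutes: 150 + 30 + 45 + 60 = 285.

285 minutes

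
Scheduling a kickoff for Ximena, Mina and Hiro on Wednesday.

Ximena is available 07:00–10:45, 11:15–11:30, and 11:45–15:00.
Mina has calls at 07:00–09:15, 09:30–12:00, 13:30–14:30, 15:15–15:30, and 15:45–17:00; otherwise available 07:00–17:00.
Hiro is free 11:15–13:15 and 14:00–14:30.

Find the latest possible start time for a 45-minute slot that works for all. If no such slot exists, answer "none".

Mina free within 07:00–17:00: 09:15–09:30, 12:00–13:30, 14:30–15:15, 15:30–15:45.
Ximena ∩ Mina: 09:15–09:30, 12:00–13:30, 14:30–15:00.
Ximena ∩ Mina ∩ Hiro: 12:00–13:15.
Windows ≥ 45 min: 12:00–13:15.
Latest start in the last window 12:00–13:15 is 13:15 − 45 min = 12:30.

12:30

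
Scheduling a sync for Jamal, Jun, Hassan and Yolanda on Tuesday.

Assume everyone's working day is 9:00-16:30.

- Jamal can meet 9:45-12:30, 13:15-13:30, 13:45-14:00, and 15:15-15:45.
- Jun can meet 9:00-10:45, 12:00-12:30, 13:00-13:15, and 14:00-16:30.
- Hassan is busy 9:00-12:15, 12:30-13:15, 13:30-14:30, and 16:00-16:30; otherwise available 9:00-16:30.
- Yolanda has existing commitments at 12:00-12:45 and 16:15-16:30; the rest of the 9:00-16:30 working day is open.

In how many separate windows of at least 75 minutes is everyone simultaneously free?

0

Hassan free within 09:00–16:30: 12:15–12:30, 13:15–13:30, 14:30–16:00.
Yolanda free within 09:00–16:30: 09:00–12:00, 12:45–16:15.
Jamal ∩ Jun: 09:45–10:45, 12:00–12:30, 15:15–15:45.
Jamal ∩ Jun ∩ Hassan: 12:15–12:30, 15:15–15:45.
Jamal ∩ Jun ∩ Hassan ∩ Yolanda: 15:15–15:45.
Windows ≥ 75 min: (none).
That's 0 windows.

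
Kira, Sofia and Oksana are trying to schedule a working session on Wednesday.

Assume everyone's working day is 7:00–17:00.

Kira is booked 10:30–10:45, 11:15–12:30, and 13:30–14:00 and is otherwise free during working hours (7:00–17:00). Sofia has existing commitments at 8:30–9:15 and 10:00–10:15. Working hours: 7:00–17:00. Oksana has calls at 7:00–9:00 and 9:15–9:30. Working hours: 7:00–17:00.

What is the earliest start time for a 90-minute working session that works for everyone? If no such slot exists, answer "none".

Kira free within 07:00–17:00: 07:00–10:30, 10:45–11:15, 12:30–13:30, 14:00–17:00.
Sofia free within 07:00–17:00: 07:00–08:30, 09:15–10:00, 10:15–17:00.
Oksana free within 07:00–17:00: 09:00–09:15, 09:30–17:00.
Kira ∩ Sofia: 07:00–08:30, 09:15–10:00, 10:15–10:30, 10:45–11:15, 12:30–13:30, 14:00–17:00.
Kira ∩ Sofia ∩ Oksana: 09:30–10:00, 10:15–10:30, 10:45–11:15, 12:30–13:30, 14:00–17:00.
Windows ≥ 90 min: 14:00–17:00.
Earliest such window starts at 14:00.

14:00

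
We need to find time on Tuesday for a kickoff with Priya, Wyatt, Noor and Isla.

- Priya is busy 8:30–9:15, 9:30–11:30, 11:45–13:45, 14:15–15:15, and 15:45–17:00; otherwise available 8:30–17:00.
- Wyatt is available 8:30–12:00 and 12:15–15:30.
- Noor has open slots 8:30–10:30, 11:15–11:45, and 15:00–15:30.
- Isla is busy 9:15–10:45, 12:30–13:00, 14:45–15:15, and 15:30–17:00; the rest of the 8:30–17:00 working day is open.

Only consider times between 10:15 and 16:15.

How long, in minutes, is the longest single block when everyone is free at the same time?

Priya free within 08:30–17:00: 09:15–09:30, 11:30–11:45, 13:45–14:15, 15:15–15:45.
Isla free within 08:30–17:00: 08:30–09:15, 10:45–12:30, 13:00–14:45, 15:15–15:30.
Priya ∩ Wyatt: 09:15–09:30, 11:30–11:45, 13:45–14:15, 15:15–15:30.
Priya ∩ Wyatt ∩ Noor: 09:15–09:30, 11:30–11:45, 15:15–15:30.
Priya ∩ Wyatt ∩ Noor ∩ Isla: 11:30–11:45, 15:15–15:30.
Restricted to 10:15–16:15: 11:30–11:45, 15:15–15:30.
Common window lengths: 15, 15 min; longest is 15.

15 minutes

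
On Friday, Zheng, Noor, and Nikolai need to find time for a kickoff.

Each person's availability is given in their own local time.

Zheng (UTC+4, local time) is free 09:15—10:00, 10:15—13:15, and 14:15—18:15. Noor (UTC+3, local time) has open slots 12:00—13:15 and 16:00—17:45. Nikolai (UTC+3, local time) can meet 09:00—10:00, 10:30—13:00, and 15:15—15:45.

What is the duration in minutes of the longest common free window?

Zheng → UTC: 05:15–06:00, 06:15–09:15, 10:15–14:15.
Noor → UTC: 09:00–10:15, 13:00–14:45.
Nikolai → UTC: 06:00–07:00, 07:30–10:00, 12:15–12:45.
Zheng ∩ Noor: 09:00–09:15, 13:00–14:15.
Zheng ∩ Noor ∩ Nikolai: 09:00–09:15.
Single common window of 15 minutes.

15 minutes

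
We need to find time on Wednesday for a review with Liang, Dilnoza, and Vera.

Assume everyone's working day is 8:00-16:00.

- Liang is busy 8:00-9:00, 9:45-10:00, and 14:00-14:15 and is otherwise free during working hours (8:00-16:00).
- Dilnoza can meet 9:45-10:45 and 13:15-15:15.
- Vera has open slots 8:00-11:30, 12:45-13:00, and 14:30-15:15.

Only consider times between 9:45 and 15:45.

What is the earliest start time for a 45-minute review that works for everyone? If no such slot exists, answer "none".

Liang free within 08:00–16:00: 09:00–09:45, 10:00–14:00, 14:15–16:00.
Liang ∩ Dilnoza: 10:00–10:45, 13:15–14:00, 14:15–15:15.
Liang ∩ Dilnoza ∩ Vera: 10:00–10:45, 14:30–15:15.
Restricted to 09:45–15:45: 10:00–10:45, 14:30–15:15.
Windows ≥ 45 min: 10:00–10:45, 14:30–15:15.
Earliest such window starts at 10:00.

10:00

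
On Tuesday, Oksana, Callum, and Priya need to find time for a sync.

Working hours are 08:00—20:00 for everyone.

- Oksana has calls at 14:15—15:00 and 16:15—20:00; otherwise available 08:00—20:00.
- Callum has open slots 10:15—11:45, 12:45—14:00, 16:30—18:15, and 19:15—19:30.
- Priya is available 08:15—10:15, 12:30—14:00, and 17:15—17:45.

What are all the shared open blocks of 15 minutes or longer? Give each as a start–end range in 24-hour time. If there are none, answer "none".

12:45–14:00

Oksana free within 08:00–20:00: 08:00–14:15, 15:00–16:15.
Oksana ∩ Callum: 10:15–11:45, 12:45–14:00.
Oksana ∩ Callum ∩ Priya: 12:45–14:00.
Windows ≥ 15 min: 12:45–14:00.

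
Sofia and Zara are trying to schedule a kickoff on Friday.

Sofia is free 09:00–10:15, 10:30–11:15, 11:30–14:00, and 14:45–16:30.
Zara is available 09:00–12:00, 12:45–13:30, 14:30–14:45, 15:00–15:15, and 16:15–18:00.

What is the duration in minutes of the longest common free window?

75 minutes

Sofia ∩ Zara: 09:00–10:15, 10:30–11:15, 11:30–12:00, 12:45–13:30, 15:00–15:15, 16:15–16:30.
Common window lengths: 75, 45, 30, 45, 15, 15 min; longest is 75.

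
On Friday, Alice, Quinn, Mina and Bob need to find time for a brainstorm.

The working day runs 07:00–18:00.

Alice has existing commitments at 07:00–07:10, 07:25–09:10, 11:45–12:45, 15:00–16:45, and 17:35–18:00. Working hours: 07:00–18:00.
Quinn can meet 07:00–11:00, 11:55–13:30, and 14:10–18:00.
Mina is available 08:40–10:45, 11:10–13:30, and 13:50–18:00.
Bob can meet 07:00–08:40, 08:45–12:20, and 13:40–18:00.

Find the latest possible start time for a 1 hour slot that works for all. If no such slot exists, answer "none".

09:45

Alice free within 07:00–18:00: 07:10–07:25, 09:10–11:45, 12:45–15:00, 16:45–17:35.
Alice ∩ Quinn: 07:10–07:25, 09:10–11:00, 12:45–13:30, 14:10–15:00, 16:45–17:35.
Alice ∩ Quinn ∩ Mina: 09:10–10:45, 12:45–13:30, 14:10–15:00, 16:45–17:35.
Alice ∩ Quinn ∩ Mina ∩ Bob: 09:10–10:45, 14:10–15:00, 16:45–17:35.
Windows ≥ 60 min: 09:10–10:45.
Latest start in the last window 09:10–10:45 is 10:45 − 60 min = 09:45.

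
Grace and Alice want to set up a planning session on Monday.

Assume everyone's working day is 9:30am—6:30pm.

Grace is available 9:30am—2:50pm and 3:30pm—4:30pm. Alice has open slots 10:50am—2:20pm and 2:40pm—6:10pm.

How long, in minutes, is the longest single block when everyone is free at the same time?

Grace ∩ Alice: 10:50–14:20, 14:40–14:50, 15:30–16:30.
Common window lengths: 210, 10, 60 min; longest is 210.

210 minutes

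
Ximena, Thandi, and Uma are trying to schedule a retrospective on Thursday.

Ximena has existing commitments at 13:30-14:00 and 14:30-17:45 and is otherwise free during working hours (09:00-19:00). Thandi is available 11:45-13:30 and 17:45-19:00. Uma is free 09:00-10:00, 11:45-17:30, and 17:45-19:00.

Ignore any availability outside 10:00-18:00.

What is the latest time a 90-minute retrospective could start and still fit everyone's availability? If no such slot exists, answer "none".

Ximena free within 09:00–19:00: 09:00–13:30, 14:00–14:30, 17:45–19:00.
Ximena ∩ Thandi: 11:45–13:30, 17:45–19:00.
Ximena ∩ Thandi ∩ Uma: 11:45–13:30, 17:45–19:00.
Restricted to 10:00–18:00: 11:45–13:30, 17:45–18:00.
Windows ≥ 90 min: 11:45–13:30.
Latest start in the last window 11:45–13:30 is 13:30 − 90 min = 12:00.

12:00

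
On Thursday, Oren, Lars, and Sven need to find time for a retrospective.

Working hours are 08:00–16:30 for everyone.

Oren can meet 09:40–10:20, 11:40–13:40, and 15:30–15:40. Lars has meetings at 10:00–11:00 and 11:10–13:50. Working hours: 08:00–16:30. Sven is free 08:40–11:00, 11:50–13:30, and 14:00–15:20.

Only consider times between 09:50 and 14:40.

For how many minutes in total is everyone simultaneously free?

10 minutes

Lars free within 08:00–16:30: 08:00–10:00, 11:00–11:10, 13:50–16:30.
Oren ∩ Lars: 09:40–10:00, 15:30–15:40.
Oren ∩ Lars ∩ Sven: 09:40–10:00.
Restricted to 09:50–14:40: 09:50–10:00.
Total common minutes: 10.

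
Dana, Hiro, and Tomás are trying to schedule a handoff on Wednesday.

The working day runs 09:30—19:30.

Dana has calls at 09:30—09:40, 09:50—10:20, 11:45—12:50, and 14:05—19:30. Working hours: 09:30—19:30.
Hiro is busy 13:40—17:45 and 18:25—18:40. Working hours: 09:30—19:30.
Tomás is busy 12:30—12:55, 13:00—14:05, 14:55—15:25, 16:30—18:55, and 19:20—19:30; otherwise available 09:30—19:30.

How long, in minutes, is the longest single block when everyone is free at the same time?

85 minutes

Dana free within 09:30–19:30: 09:40–09:50, 10:20–11:45, 12:50–14:05.
Hiro free within 09:30–19:30: 09:30–13:40, 17:45–18:25, 18:40–19:30.
Tomás free within 09:30–19:30: 09:30–12:30, 12:55–13:00, 14:05–14:55, 15:25–16:30, 18:55–19:20.
Dana ∩ Hiro: 09:40–09:50, 10:20–11:45, 12:50–13:40.
Dana ∩ Hiro ∩ Tomás: 09:40–09:50, 10:20–11:45, 12:55–13:00.
Common window lengths: 10, 85, 5 min; longest is 85.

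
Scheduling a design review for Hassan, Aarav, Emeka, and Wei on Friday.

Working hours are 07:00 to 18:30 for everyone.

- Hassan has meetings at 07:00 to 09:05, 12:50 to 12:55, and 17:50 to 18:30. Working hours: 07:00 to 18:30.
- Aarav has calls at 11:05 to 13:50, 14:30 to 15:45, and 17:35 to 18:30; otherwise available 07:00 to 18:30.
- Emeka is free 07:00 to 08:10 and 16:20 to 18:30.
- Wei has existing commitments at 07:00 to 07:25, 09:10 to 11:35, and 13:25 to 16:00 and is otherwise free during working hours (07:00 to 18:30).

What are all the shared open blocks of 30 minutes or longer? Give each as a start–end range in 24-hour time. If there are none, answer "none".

Hassan free within 07:00–18:30: 09:05–12:50, 12:55–17:50.
Aarav free within 07:00–18:30: 07:00–11:05, 13:50–14:30, 15:45–17:35.
Wei free within 07:00–18:30: 07:25–09:10, 11:35–13:25, 16:00–18:30.
Hassan ∩ Aarav: 09:05–11:05, 13:50–14:30, 15:45–17:35.
Hassan ∩ Aarav ∩ Emeka: 16:20–17:35.
Hassan ∩ Aarav ∩ Emeka ∩ Wei: 16:20–17:35.
Windows ≥ 30 min: 16:20–17:35.

16:20–17:35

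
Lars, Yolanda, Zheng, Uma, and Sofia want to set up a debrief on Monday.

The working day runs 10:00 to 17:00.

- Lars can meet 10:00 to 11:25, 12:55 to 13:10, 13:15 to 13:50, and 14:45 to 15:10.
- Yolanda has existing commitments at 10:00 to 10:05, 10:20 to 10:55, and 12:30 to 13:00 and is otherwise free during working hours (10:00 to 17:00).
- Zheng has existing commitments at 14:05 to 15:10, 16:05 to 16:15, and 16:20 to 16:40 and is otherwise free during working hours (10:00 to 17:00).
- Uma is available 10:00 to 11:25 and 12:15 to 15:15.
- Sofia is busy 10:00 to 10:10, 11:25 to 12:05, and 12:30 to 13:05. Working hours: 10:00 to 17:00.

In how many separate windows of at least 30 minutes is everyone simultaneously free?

Yolanda free within 10:00–17:00: 10:05–10:20, 10:55–12:30, 13:00–17:00.
Zheng free within 10:00–17:00: 10:00–14:05, 15:10–16:05, 16:15–16:20, 16:40–17:00.
Sofia free within 10:00–17:00: 10:10–11:25, 12:05–12:30, 13:05–17:00.
Lars ∩ Yolanda: 10:05–10:20, 10:55–11:25, 13:00–13:10, 13:15–13:50, 14:45–15:10.
Lars ∩ Yolanda ∩ Zheng: 10:05–10:20, 10:55–11:25, 13:00–13:10, 13:15–13:50.
Lars ∩ Yolanda ∩ Zheng ∩ Uma: 10:05–10:20, 10:55–11:25, 13:00–13:10, 13:15–13:50.
Lars ∩ Yolanda ∩ Zheng ∩ Uma ∩ Sofia: 10:10–10:20, 10:55–11:25, 13:05–13:10, 13:15–13:50.
Windows ≥ 30 min: 10:55–11:25, 13:15–13:50.
That's 2 windows.

2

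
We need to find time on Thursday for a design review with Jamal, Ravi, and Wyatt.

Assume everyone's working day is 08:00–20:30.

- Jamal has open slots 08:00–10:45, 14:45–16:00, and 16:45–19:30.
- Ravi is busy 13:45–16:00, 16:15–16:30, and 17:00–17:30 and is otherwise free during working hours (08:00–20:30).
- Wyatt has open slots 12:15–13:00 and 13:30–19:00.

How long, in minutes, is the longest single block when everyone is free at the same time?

Ravi free within 08:00–20:30: 08:00–13:45, 16:00–16:15, 16:30–17:00, 17:30–20:30.
Jamal ∩ Ravi: 08:00–10:45, 16:45–17:00, 17:30–19:30.
Jamal ∩ Ravi ∩ Wyatt: 16:45–17:00, 17:30–19:00.
Common window lengths: 15, 90 min; longest is 90.

90 minutes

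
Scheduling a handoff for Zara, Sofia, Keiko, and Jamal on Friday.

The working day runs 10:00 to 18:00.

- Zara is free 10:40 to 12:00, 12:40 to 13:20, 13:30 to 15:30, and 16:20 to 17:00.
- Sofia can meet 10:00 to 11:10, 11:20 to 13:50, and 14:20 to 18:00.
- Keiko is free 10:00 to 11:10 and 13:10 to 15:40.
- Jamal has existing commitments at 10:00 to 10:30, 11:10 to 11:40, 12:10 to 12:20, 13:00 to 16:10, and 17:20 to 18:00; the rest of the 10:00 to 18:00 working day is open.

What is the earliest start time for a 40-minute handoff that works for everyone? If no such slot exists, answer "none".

none

Jamal free within 10:00–18:00: 10:30–11:10, 11:40–12:10, 12:20–13:00, 16:10–17:20.
Zara ∩ Sofia: 10:40–11:10, 11:20–12:00, 12:40–13:20, 13:30–13:50, 14:20–15:30, 16:20–17:00.
Zara ∩ Sofia ∩ Keiko: 10:40–11:10, 13:10–13:20, 13:30–13:50, 14:20–15:30.
Zara ∩ Sofia ∩ Keiko ∩ Jamal: 10:40–11:10.
Windows ≥ 40 min: (none).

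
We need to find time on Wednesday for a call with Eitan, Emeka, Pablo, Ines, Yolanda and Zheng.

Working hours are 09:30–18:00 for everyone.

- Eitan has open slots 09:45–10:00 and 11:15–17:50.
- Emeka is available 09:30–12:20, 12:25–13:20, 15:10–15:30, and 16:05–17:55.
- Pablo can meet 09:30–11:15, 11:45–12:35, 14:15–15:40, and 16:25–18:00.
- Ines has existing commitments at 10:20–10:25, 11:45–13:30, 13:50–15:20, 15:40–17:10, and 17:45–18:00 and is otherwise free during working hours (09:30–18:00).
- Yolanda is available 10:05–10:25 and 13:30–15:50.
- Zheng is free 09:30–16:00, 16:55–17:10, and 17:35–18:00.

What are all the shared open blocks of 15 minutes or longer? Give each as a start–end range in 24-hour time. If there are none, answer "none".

Ines free within 09:30–18:00: 09:30–10:20, 10:25–11:45, 13:30–13:50, 15:20–15:40, 17:10–17:45.
Eitan ∩ Emeka: 09:45–10:00, 11:15–12:20, 12:25–13:20, 15:10–15:30, 16:05–17:50.
Eitan ∩ Emeka ∩ Pablo: 09:45–10:00, 11:45–12:20, 12:25–12:35, 15:10–15:30, 16:25–17:50.
Eitan ∩ Emeka ∩ Pablo ∩ Ines: 09:45–10:00, 15:20–15:30, 17:10–17:45.
Eitan ∩ Emeka ∩ Pablo ∩ Ines ∩ Yolanda: 15:20–15:30.
Eitan ∩ Emeka ∩ Pablo ∩ Ines ∩ Yolanda ∩ Zheng: 15:20–15:30.
Windows ≥ 15 min: (none).

none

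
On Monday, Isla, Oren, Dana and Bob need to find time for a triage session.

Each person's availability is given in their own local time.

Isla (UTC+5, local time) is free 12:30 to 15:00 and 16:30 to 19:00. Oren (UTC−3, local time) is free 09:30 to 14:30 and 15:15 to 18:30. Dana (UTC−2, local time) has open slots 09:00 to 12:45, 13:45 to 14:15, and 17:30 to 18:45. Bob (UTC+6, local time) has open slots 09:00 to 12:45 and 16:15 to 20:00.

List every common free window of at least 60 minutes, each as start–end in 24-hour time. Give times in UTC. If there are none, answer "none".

Isla → UTC: 07:30–10:00, 11:30–14:00.
Oren → UTC: 12:30–17:30, 18:15–21:30.
Dana → UTC: 11:00–14:45, 15:45–16:15, 19:30–20:45.
Bob → UTC: 03:00–06:45, 10:15–14:00.
Isla ∩ Oren: 12:30–14:00.
Isla ∩ Oren ∩ Dana: 12:30–14:00.
Isla ∩ Oren ∩ Dana ∩ Bob: 12:30–14:00.
Windows ≥ 60 min: 12:30–14:00.

12:30–14:00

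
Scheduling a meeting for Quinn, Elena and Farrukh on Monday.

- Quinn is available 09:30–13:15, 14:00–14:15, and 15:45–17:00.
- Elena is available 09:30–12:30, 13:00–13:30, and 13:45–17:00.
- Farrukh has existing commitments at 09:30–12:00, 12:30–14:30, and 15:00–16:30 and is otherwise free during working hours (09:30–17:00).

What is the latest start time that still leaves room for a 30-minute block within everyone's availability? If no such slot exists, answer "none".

Farrukh free within 09:30–17:00: 12:00–12:30, 14:30–15:00, 16:30–17:00.
Quinn ∩ Elena: 09:30–12:30, 13:00–13:15, 14:00–14:15, 15:45–17:00.
Quinn ∩ Elena ∩ Farrukh: 12:00–12:30, 16:30–17:00.
Windows ≥ 30 min: 12:00–12:30, 16:30–17:00.
Latest start in the last window 16:30–17:00 is 17:00 − 30 min = 16:30.

16:30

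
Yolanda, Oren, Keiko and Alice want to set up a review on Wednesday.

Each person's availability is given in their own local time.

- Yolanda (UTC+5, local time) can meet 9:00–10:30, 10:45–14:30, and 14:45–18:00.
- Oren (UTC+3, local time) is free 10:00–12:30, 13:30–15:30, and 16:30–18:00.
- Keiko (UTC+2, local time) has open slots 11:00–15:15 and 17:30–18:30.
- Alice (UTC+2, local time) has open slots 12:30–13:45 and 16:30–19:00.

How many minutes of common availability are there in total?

Yolanda → UTC: 04:00–05:30, 05:45–09:30, 09:45–13:00.
Oren → UTC: 07:00–09:30, 10:30–12:30, 13:30–15:00.
Keiko → UTC: 09:00–13:15, 15:30–16:30.
Alice → UTC: 10:30–11:45, 14:30–17:00.
Yolanda ∩ Oren: 07:00–09:30, 10:30–12:30.
Yolanda ∩ Oren ∩ Keiko: 09:00–09:30, 10:30–12:30.
Yolanda ∩ Oren ∩ Keiko ∩ Alice: 10:30–11:45.
Total common minutes: 75.

75 minutes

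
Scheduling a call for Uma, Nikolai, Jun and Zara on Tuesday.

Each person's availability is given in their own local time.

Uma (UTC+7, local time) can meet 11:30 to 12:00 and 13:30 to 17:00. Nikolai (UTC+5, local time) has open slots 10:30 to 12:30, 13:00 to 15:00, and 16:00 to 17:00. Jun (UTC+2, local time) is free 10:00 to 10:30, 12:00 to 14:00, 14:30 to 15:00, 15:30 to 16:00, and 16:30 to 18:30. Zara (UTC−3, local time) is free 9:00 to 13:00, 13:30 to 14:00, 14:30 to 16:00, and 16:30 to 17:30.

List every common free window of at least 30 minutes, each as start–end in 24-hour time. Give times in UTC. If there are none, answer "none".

none

Uma → UTC: 04:30–05:00, 06:30–10:00.
Nikolai → UTC: 05:30–07:30, 08:00–10:00, 11:00–12:00.
Jun → UTC: 08:00–08:30, 10:00–12:00, 12:30–13:00, 13:30–14:00, 14:30–16:30.
Zara → UTC: 12:00–16:00, 16:30–17:00, 17:30–19:00, 19:30–20:30.
Uma ∩ Nikolai: 06:30–07:30, 08:00–10:00.
Uma ∩ Nikolai ∩ Jun: 08:00–08:30.
Uma ∩ Nikolai ∩ Jun ∩ Zara: (none).
Windows ≥ 30 min: (none).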